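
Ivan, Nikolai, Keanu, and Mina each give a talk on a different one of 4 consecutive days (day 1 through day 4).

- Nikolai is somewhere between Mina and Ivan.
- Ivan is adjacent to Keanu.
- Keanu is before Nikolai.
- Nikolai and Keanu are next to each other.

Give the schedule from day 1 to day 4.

From clue 1: Nikolai is in {2,3}.
From clues 1–3: Nikolai → day 3, Mina → day 4.
From clues 1–4: Ivan → day 1, Keanu → day 2.

Ivan, Keanu, Nikolai, Mina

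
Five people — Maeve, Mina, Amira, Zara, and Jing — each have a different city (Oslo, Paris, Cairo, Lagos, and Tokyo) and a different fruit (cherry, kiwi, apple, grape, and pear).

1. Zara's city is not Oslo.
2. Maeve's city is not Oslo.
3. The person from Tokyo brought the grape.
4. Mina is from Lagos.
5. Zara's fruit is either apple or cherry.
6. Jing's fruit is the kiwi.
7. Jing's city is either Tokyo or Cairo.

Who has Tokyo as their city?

With clues 1–4, Mina is impossible for the one with city Tokyo.
With clues 1–5, Zara is impossible for the one with city Tokyo.
With clues 1–6, Jing is impossible for the one with city Tokyo.
With clues 1–7, Amira is impossible for the one with city Tokyo.
That leaves Maeve.

Maeve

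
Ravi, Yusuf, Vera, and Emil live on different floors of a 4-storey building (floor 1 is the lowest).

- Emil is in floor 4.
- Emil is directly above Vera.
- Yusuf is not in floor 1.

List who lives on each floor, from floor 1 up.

From clue 1: Emil → floor 4.
From clues 1–2: Vera → floor 3.
From clues 1–3: Ravi → floor 1, Yusuf → floor 2.

Ravi, Yusuf, Vera, Emil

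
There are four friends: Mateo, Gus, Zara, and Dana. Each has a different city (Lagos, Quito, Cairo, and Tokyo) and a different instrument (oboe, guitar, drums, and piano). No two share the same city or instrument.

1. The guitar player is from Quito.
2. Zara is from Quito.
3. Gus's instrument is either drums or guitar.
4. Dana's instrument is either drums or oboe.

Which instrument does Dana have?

With clues 1–2, guitar is impossible for Dana's instrument.
With clues 1–3, drums is impossible for Dana's instrument.
With clues 1–4, piano is impossible for Dana's instrument.
That leaves oboe.

oboe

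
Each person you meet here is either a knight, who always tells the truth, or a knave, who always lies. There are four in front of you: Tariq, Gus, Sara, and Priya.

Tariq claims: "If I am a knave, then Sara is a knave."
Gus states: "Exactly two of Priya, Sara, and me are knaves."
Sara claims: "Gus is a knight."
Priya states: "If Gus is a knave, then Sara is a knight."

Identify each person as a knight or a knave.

Tariq: knight, Gus: knave, Sara: knave, Priya: knave

Consider Tariq. Suppose Tariq is a knave.
Then no assignment of the remaining roles makes every statement match its speaker's type — contradiction.
So Tariq is a knight.
Consider Gus. Suppose Gus is a knight.
Then no assignment of the remaining roles makes every statement match its speaker's type — contradiction.
So Gus is a knave.
With that fixed, Sara's statement is false, so Sara is a knave.
With that fixed, Priya's statement is false, so Priya is a knave.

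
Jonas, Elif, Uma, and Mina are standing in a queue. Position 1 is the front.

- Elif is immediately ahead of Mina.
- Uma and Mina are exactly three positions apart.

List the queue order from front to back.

Uma, Jonas, Elif, Mina

From clue 1: Elif is in {1,2,3}.
From clues 1–2: Uma → position 1, Jonas → position 2, Elif → position 3, Mina → position 4.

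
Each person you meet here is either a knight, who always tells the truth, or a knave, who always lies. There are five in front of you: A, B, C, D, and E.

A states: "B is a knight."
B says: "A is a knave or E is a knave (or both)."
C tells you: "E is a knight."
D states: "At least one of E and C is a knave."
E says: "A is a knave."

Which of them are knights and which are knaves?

Consider A. Suppose A is a knave.
Then no assignment of the remaining roles makes every statement match its speaker's type — contradiction.
So A is a knight.
With that fixed, E's statement is false, so E is a knave.
With that fixed, B's statement is true, so B is a knight.
With that fixed, C's statement is false, so C is a knave.
With that fixed, D's statement is true, so D is a knight.

A: knight, B: knight, C: knave, D: knight, E: knave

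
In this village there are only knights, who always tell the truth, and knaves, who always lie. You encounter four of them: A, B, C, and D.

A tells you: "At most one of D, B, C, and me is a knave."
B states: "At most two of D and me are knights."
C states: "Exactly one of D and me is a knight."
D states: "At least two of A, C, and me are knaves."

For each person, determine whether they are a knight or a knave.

Regardless of anyone's role, B's statement is true, so B is a knight.
Consider A. Suppose A is a knave.
Then no assignment of the remaining roles makes every statement match its speaker's type — contradiction.
So A is a knight.
Consider C. Suppose C is a knave.
Then whichever role D has, D's statement has the wrong truth value — contradiction.
So C is a knight.
With that fixed, D's statement is false, so D is a knave.

A: knight, B: knight, C: knight, D: knave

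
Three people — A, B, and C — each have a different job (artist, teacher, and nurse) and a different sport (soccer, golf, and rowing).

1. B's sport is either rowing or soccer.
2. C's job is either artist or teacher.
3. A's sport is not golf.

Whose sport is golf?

C

Clue 1 rules out B for the one with sport golf.
With clues 1–3, A is impossible for the one with sport golf.
That leaves C.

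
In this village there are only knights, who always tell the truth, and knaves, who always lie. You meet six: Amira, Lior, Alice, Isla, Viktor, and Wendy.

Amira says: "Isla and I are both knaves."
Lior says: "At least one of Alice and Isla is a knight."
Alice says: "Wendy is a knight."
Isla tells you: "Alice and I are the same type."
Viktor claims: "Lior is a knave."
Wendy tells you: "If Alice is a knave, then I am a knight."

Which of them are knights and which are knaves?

Amira: knave, Lior: knight, Alice: knight, Isla: knight, Viktor: knave, Wendy: knight

Consider Amira. Suppose Amira is a knight.
Then Amira's own statement would have to be true, but it can't be — contradiction.
So Amira is a knave.
Consider Lior. Suppose Lior is a knave.
Then no assignment of the remaining roles makes every statement match its speaker's type — contradiction.
So Lior is a knight.
With that fixed, Viktor's statement is false, so Viktor is a knave.
Consider Alice. Suppose Alice is a knave.
Then whichever role Isla has, Isla's statement has the wrong truth value — contradiction.
So Alice is a knight.
With that fixed, Wendy's statement is true, so Wendy is a knight.
Consider Isla. Suppose Isla is a knave.
Then Amira's statement comes out true, contradicting Amira being a knave.
So Isla is a knight.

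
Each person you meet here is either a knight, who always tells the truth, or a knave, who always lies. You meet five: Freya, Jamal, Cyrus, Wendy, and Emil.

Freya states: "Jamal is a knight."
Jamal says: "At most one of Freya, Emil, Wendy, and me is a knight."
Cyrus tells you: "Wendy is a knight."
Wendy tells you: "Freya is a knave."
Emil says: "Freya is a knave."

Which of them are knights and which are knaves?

Freya: knave, Jamal: knave, Cyrus: knight, Wendy: knight, Emil: knight

Consider Freya. Suppose Freya is a knight.
Then no assignment of the remaining roles makes every statement match its speaker's type — contradiction.
So Freya is a knave.
With that fixed, Wendy's statement is true, so Wendy is a knight.
With that fixed, Emil's statement is true, so Emil is a knight.
With that fixed, Jamal's statement is false, so Jamal is a knave.
With that fixed, Cyrus's statement is true, so Cyrus is a knight.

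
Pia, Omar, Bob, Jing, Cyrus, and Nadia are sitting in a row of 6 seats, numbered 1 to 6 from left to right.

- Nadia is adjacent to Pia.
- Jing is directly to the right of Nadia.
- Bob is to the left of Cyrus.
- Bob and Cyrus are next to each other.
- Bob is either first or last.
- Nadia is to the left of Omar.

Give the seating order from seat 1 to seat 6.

Bob, Cyrus, Pia, Nadia, Jing, Omar

From clues 1–2: Pia is in {1,2,3,4}.
From clues 1–5: Bob → seat 1, Cyrus → seat 2.
From clues 1–6: Pia → seat 3, Nadia → seat 4, Jing → seat 5, Omar → seat 6.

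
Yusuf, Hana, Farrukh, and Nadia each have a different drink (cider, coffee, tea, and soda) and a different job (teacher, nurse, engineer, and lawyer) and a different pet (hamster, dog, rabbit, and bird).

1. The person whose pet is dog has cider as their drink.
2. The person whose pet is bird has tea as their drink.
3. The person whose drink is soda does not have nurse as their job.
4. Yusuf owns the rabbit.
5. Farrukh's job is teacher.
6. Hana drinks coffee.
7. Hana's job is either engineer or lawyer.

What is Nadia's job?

With clues 1–5, teacher is impossible for Nadia's job.
With clues 1–7, engineer and lawyer are impossible for Nadia's job.
That leaves nurse.

nurse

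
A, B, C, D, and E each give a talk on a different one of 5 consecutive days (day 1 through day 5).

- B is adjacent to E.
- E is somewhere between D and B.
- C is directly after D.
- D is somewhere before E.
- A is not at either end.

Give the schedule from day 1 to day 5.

D, C, A, E, B

From clues 1–2: E is in {2,3,4}.
From clues 1–3: A is in {1,3,5}.
From clues 1–4: B is in {4,5}.
From clues 1–5: D → day 1, C → day 2, A → day 3, E → day 4, B → day 5.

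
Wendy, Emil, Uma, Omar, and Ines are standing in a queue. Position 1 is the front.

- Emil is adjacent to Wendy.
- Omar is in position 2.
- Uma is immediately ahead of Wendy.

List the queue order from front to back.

Ines, Omar, Uma, Wendy, Emil

From clues 1–2: Omar → position 2.
From clues 1–3: Ines → position 1, Uma → position 3, Wendy → position 4, Emil → position 5.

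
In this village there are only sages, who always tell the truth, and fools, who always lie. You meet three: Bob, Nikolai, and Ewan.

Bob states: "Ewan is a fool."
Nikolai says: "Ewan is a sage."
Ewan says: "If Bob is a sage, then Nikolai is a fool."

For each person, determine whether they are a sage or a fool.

Bob: fool, Nikolai: sage, Ewan: sage

Consider Bob. Suppose Bob is a sage.
Then no assignment of the remaining roles makes every statement match its speaker's type — contradiction.
So Bob is a fool.
With that fixed, Ewan's statement is true, so Ewan is a sage.
With that fixed, Nikolai's statement is true, so Nikolai is a sage.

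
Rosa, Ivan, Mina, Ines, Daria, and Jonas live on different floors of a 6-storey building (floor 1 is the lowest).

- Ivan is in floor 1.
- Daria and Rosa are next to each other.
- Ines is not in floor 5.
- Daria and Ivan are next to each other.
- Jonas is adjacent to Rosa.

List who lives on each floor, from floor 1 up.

Ivan, Daria, Rosa, Jonas, Mina, Ines

From clue 1: Ivan → floor 1.
From clues 1–2: Rosa is in {2,3,4,5,6}.
From clues 1–3: Ines is in {2,3,4,6}.
From clues 1–4: Daria → floor 2, Rosa → floor 3.
From clues 1–5: Jonas → floor 4, Mina → floor 5, Ines → floor 6.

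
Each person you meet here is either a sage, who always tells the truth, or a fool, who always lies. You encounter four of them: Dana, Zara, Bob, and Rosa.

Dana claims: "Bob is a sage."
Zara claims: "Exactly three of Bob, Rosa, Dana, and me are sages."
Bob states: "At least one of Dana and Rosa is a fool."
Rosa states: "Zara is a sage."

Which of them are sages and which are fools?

Dana: sage, Zara: fool, Bob: sage, Rosa: fool

Consider Dana. Suppose Dana is a fool.
Then no assignment of the remaining roles makes every statement match its speaker's type — contradiction.
So Dana is a sage.
Consider Zara. Suppose Zara is a sage.
Then no assignment of the remaining roles makes every statement match its speaker's type — contradiction.
So Zara is a fool.
With that fixed, Rosa's statement is false, so Rosa is a fool.
With that fixed, Bob's statement is true, so Bob is a sage.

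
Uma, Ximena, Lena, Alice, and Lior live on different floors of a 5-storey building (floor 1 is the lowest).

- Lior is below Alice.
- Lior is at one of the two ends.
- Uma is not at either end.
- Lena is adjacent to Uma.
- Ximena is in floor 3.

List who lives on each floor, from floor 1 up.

From clue 1: Alice is in {2,3,4,5}.
From clues 1–2: Lior → floor 1.
From clues 1–3: Uma is in {2,3,4}.
From clues 1–5: Alice → floor 2, Ximena → floor 3, Uma → floor 4, Lena → floor 5.

Lior, Alice, Ximena, Uma, Lena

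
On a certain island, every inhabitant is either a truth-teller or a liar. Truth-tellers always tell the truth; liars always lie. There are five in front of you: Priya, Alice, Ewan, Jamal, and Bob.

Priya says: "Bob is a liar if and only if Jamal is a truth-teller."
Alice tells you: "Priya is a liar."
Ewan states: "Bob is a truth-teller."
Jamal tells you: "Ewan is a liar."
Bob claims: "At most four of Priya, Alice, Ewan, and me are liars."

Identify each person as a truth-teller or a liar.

Regardless of anyone's role, Bob's statement is true, so Bob is a truth-teller.
With that fixed, Ewan's statement is true, so Ewan is a truth-teller.
With that fixed, Jamal's statement is false, so Jamal is a liar.
With that fixed, Priya's statement is true, so Priya is a truth-teller.
With that fixed, Alice's statement is false, so Alice is a liar.

Priya: truth-teller, Alice: liar, Ewan: truth-teller, Jamal: liar, Bob: truth-teller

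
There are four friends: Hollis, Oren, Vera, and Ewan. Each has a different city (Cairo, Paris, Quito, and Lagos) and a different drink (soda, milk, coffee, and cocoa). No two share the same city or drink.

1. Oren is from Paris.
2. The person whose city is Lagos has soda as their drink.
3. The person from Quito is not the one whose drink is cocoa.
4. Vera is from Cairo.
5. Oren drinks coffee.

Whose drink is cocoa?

Vera

With clues 1–4, Ewan and Hollis are impossible for the one with drink cocoa.
With clues 1–5, Oren is impossible for the one with drink cocoa.
That leaves Vera.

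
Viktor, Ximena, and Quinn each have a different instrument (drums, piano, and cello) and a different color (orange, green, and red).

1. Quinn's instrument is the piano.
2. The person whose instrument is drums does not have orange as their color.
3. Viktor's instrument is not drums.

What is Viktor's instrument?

cello

Clue 1 rules out piano for Viktor's instrument.
With clues 1–3, drums is impossible for Viktor's instrument.
That leaves cello.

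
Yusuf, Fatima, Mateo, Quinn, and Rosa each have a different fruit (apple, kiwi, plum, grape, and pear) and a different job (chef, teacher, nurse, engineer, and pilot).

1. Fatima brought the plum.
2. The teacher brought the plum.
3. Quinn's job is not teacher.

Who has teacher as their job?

With clues 1–2, Mateo, Quinn, Rosa, and Yusuf are impossible for the one with job teacher.
That leaves Fatima.

Fatima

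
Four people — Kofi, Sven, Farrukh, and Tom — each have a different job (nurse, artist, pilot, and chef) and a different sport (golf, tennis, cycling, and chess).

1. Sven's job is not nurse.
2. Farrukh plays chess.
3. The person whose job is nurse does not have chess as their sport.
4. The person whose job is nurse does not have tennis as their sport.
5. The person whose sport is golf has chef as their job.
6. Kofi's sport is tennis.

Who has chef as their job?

Sven

With clues 1–5, Farrukh is impossible for the one with job chef.
With clues 1–6, Kofi and Tom are impossible for the one with job chef.
That leaves Sven.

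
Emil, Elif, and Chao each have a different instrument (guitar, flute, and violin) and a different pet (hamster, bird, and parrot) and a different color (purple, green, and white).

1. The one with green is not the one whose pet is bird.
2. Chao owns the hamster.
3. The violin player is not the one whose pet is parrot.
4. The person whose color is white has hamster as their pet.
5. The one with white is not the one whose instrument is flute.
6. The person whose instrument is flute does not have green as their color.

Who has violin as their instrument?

Chao

With clues 1–6, Elif and Emil are impossible for the one with instrument violin.
That leaves Chao.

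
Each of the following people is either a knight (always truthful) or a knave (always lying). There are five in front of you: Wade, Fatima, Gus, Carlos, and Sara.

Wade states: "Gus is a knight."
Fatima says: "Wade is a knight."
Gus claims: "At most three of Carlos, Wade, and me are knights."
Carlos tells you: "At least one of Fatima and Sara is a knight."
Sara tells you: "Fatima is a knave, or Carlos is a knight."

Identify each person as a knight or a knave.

Wade: knight, Fatima: knight, Gus: knight, Carlos: knight, Sara: knight

Regardless of anyone's role, Gus's statement is true, so Gus is a knight.
With that fixed, Wade's statement is true, so Wade is a knight.
With that fixed, Fatima's statement is true, so Fatima is a knight.
With that fixed, Carlos's statement is true, so Carlos is a knight.
With that fixed, Sara's statement is true, so Sara is a knight.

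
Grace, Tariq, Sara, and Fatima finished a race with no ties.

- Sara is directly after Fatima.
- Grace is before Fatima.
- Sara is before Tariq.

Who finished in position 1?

With clue 1, Sara is ruled out for place 1.
With clues 1–2, Fatima is ruled out for place 1.
With clues 1–3, Tariq is ruled out for place 1.
So place 1 is Grace.

Grace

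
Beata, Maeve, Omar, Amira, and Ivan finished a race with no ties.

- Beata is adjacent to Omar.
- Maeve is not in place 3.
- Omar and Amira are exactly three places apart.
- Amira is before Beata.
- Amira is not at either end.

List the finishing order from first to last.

Maeve, Amira, Ivan, Beata, Omar

From clues 1–2: Maeve is in {1,2,4,5}.
From clues 1–4: Omar is in {4,5}.
From clues 1–5: Maeve → place 1, Amira → place 2, Ivan → place 3, Beata → place 4, Omar → place 5.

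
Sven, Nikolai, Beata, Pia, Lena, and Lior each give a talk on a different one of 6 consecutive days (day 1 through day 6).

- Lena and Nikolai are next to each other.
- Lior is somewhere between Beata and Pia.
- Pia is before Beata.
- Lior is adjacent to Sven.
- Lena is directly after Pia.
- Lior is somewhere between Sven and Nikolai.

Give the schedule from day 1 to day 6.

From clues 1–2: Lior is in {2,3,4,5}.
From clues 1–3: Beata is in {3,4,5,6}.
From clues 1–4: Beata is in {4,6}.
From clues 1–5: Pia → day 1, Lena → day 2, Nikolai → day 3, Beata → day 6.
From clues 1–6: Lior → day 4, Sven → day 5.

Pia, Lena, Nikolai, Lior, Sven, Beata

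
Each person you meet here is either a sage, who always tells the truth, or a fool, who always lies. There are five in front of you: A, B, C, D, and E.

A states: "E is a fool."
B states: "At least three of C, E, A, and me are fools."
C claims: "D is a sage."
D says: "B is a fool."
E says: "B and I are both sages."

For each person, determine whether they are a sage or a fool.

A: sage, B: fool, C: sage, D: sage, E: fool

Consider A. Suppose A is a fool.
Then no assignment of the remaining roles makes every statement match its speaker's type — contradiction.
So A is a sage.
Consider B. Suppose B is a sage.
Then B's own statement would have to be true, but it can't be — contradiction.
So B is a fool.
With that fixed, D's statement is true, so D is a sage.
With that fixed, E's statement is false, so E is a fool.
With that fixed, C's statement is true, so C is a sage.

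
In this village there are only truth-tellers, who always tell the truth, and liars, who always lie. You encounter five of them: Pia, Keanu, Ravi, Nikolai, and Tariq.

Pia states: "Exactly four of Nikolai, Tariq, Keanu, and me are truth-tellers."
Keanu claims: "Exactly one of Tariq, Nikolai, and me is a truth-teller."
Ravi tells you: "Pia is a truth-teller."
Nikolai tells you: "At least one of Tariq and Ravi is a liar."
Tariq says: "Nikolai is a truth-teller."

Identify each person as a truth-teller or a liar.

Pia: liar, Keanu: liar, Ravi: liar, Nikolai: truth-teller, Tariq: truth-teller

Consider Pia. Suppose Pia is a truth-teller.
Then no assignment of the remaining roles makes every statement match its speaker's type — contradiction.
So Pia is a liar.
With that fixed, Ravi's statement is false, so Ravi is a liar.
With that fixed, Nikolai's statement is true, so Nikolai is a truth-teller.
With that fixed, Tariq's statement is true, so Tariq is a truth-teller.
With that fixed, Keanu's statement is false, so Keanu is a liar.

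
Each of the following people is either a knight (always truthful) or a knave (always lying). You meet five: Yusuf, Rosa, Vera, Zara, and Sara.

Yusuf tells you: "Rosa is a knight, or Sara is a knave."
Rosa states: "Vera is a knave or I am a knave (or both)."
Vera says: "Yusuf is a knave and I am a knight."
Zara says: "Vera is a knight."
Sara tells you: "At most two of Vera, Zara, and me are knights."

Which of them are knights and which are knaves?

Consider Yusuf. Suppose Yusuf is a knave.
Then no assignment of the remaining roles makes every statement match its speaker's type — contradiction.
So Yusuf is a knight.
With that fixed, Vera's statement is false, so Vera is a knave.
With that fixed, Zara's statement is false, so Zara is a knave.
With that fixed, Sara's statement is true, so Sara is a knight.
With that fixed, Rosa's statement is true, so Rosa is a knight.

Yusuf: knight, Rosa: knight, Vera: knave, Zara: knave, Sara: knight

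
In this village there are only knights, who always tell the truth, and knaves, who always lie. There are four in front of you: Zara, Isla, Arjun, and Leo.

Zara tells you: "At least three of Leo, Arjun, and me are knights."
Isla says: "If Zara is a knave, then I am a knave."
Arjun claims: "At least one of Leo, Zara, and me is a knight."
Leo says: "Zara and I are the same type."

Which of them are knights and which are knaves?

Zara: knight, Isla: knight, Arjun: knight, Leo: knight

Consider Zara. Suppose Zara is a knave.
Then whichever role Isla has, Isla's statement has the wrong truth value — contradiction.
So Zara is a knight.
With that fixed, Isla's statement is true, so Isla is a knight.
With that fixed, Arjun's statement is true, so Arjun is a knight.
Consider Leo. Suppose Leo is a knave.
Then Zara's statement comes out false, contradicting Zara being a knight.
So Leo is a knight.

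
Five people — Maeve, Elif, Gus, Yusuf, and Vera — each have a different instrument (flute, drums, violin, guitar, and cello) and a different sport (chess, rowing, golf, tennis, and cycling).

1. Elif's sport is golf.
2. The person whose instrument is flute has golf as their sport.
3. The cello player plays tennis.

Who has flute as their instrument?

Elif

With clues 1–2, Gus, Maeve, Vera, and Yusuf are impossible for the one with instrument flute.
That leaves Elif.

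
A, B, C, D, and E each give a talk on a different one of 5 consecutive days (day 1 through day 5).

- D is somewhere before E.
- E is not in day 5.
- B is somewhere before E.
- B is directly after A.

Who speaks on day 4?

With clues 1–2, D is ruled out for day 4.
With clues 1–3, B is ruled out for day 4.
With clues 1–4, A and C are ruled out for day 4.
So day 4 is E.

E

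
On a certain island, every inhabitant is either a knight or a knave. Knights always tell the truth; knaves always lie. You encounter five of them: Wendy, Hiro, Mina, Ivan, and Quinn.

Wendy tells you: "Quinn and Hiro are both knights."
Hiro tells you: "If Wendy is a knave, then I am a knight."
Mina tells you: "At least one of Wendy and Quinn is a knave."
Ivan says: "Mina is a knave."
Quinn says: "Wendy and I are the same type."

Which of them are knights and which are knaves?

Consider Wendy. Suppose Wendy is a knave.
Then whichever role Quinn has, Quinn's statement has the wrong truth value — contradiction.
So Wendy is a knight.
With that fixed, Hiro's statement is true, so Hiro is a knight.
Consider Mina. Suppose Mina is a knight.
Then no assignment of the remaining roles makes every statement match its speaker's type — contradiction.
So Mina is a knave.
With that fixed, Ivan's statement is true, so Ivan is a knight.
Consider Quinn. Suppose Quinn is a knave.
Then Wendy's statement comes out false, contradicting Wendy being a knight.
So Quinn is a knight.

Wendy: knight, Hiro: knight, Mina: knave, Ivan: knight, Quinn: knight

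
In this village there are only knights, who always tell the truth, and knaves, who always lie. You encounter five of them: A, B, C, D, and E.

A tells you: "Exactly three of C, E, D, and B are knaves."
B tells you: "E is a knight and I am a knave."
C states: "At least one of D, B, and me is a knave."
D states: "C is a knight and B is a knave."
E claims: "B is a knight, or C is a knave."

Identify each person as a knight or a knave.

A: knave, B: knave, C: knight, D: knight, E: knave

Consider A. Suppose A is a knight.
Then no assignment of the remaining roles makes every statement match its speaker's type — contradiction.
So A is a knave.
Consider B. Suppose B is a knight.
Then B's own statement would have to be true, but it can't be — contradiction.
So B is a knave.
With that fixed, C's statement is true, so C is a knight.
With that fixed, D's statement is true, so D is a knight.
With that fixed, E's statement is false, so E is a knave.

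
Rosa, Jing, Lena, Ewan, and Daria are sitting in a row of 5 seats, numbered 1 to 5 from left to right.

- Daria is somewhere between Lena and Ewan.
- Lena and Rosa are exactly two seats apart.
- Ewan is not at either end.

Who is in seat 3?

Rosa

With clues 1–2, Ewan and Jing are ruled out for seat 3.
With clues 1–3, Daria and Lena are ruled out for seat 3.
So seat 3 is Rosa.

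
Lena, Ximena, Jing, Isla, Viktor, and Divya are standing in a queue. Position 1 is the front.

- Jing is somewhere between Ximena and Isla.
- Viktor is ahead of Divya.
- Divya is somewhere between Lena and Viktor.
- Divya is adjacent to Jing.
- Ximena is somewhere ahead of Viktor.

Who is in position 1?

Ximena

With clue 1, Jing is ruled out for position 1.
With clues 1–2, Divya is ruled out for position 1.
With clues 1–3, Lena is ruled out for position 1.
With clues 1–5, Isla and Viktor are ruled out for position 1.
So position 1 is Ximena.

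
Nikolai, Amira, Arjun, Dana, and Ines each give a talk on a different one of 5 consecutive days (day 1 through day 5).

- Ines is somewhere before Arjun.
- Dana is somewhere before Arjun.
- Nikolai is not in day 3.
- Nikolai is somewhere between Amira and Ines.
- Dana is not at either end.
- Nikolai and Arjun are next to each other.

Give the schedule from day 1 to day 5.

Ines, Dana, Arjun, Nikolai, Amira

From clue 1: Arjun is in {2,3,4,5}.
From clues 1–2: Arjun is in {3,4,5}.
From clues 1–4: Nikolai is in {2,4}.
From clues 1–6: Ines → day 1, Dana → day 2, Arjun → day 3, Nikolai → day 4, Amira → day 5.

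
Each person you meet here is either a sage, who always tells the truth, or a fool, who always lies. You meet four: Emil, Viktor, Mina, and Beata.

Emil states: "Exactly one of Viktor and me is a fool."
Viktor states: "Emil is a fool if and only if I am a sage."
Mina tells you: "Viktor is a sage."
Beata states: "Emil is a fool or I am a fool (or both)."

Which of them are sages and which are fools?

Consider Emil. Suppose Emil is a sage.
Then whichever role Viktor has, Viktor's statement has the wrong truth value — contradiction.
So Emil is a fool.
With that fixed, Beata's statement is true, so Beata is a sage.
Consider Viktor. Suppose Viktor is a sage.
Then Emil's statement comes out true, contradicting Emil being a fool.
So Viktor is a fool.
With that fixed, Mina's statement is false, so Mina is a fool.

Emil: fool, Viktor: fool, Mina: fool, Beata: sage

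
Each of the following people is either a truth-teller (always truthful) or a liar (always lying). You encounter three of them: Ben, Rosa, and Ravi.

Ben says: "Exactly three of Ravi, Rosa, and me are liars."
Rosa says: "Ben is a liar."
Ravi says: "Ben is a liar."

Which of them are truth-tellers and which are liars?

Consider Ben. Suppose Ben is a truth-teller.
Then Ben's own statement would have to be true, but it can't be — contradiction.
So Ben is a liar.
With that fixed, Rosa's statement is true, so Rosa is a truth-teller.
With that fixed, Ravi's statement is true, so Ravi is a truth-teller.

Ben: liar, Rosa: truth-teller, Ravi: truth-teller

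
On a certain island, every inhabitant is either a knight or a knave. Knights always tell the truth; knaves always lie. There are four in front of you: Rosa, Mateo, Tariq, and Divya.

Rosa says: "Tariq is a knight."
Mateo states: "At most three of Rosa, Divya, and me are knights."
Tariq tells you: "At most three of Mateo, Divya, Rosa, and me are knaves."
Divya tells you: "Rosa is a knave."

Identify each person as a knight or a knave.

Regardless of anyone's role, Mateo's statement is true, so Mateo is a knight.
With that fixed, Tariq's statement is true, so Tariq is a knight.
With that fixed, Rosa's statement is true, so Rosa is a knight.
With that fixed, Divya's statement is false, so Divya is a knave.

Rosa: knight, Mateo: knight, Tariq: knight, Divya: knave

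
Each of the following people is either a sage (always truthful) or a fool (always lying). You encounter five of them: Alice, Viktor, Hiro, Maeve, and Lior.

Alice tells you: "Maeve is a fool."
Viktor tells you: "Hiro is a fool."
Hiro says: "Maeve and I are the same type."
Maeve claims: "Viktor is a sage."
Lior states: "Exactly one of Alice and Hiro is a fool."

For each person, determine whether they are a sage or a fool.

Alice: fool, Viktor: sage, Hiro: fool, Maeve: sage, Lior: fool

Consider Alice. Suppose Alice is a sage.
Then no assignment of the remaining roles makes every statement match its speaker's type — contradiction.
So Alice is a fool.
Consider Viktor. Suppose Viktor is a fool.
Then no assignment of the remaining roles makes every statement match its speaker's type — contradiction.
So Viktor is a sage.
With that fixed, Maeve's statement is true, so Maeve is a sage.
Consider Hiro. Suppose Hiro is a sage.
Then Viktor's statement comes out false, contradicting Viktor being a sage.
So Hiro is a fool.
With that fixed, Lior's statement is false, so Lior is a fool.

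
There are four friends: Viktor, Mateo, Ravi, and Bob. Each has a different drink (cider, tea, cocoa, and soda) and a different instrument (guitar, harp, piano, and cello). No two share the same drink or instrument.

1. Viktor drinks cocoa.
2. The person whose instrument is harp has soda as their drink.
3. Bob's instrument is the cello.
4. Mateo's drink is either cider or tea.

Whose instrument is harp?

With clues 1–2, Viktor is impossible for the one with instrument harp.
With clues 1–3, Bob is impossible for the one with instrument harp.
With clues 1–4, Mateo is impossible for the one with instrument harp.
That leaves Ravi.

Ravi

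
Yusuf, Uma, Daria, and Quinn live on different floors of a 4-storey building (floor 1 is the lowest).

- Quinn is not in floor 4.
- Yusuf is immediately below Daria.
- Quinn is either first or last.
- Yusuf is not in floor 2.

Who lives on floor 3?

Yusuf

With clues 1–2, Uma is ruled out for floor 3.
With clues 1–3, Quinn is ruled out for floor 3.
With clues 1–4, Daria is ruled out for floor 3.
So floor 3 is Yusuf.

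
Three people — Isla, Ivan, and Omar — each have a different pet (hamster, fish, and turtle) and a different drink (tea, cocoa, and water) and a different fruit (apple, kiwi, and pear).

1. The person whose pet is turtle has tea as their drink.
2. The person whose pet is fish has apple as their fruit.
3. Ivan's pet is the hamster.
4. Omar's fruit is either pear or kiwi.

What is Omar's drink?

With clues 1–4, cocoa and water are impossible for Omar's drink.
That leaves tea.

tea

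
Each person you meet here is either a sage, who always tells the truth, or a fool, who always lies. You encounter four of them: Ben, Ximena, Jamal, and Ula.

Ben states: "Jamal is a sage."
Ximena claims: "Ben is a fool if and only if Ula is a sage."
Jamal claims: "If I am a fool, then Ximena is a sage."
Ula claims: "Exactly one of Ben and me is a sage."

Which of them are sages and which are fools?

Consider Ben. Suppose Ben is a sage.
Then whichever role Ula has, Ula's statement has the wrong truth value — contradiction.
So Ben is a fool.
Consider Ximena. Suppose Ximena is a sage.
Then no assignment of the remaining roles makes every statement match its speaker's type — contradiction.
So Ximena is a fool.
Consider Jamal. Suppose Jamal is a sage.
Then Ben's statement comes out true, contradicting Ben being a fool.
So Jamal is a fool.
Consider Ula. Suppose Ula is a sage.
Then Ximena's statement comes out true, contradicting Ximena being a fool.
So Ula is a fool.

Ben: fool, Ximena: fool, Jamal: fool, Ula: fool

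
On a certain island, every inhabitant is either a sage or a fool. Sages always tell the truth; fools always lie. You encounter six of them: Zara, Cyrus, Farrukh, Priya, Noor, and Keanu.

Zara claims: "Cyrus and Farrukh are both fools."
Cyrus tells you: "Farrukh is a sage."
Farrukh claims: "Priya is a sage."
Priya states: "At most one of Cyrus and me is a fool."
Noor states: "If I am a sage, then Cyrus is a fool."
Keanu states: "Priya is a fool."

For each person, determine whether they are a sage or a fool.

Zara: sage, Cyrus: fool, Farrukh: fool, Priya: fool, Noor: sage, Keanu: sage

Consider Zara. Suppose Zara is a fool.
Then no assignment of the remaining roles makes every statement match its speaker's type — contradiction.
So Zara is a sage.
Consider Cyrus. Suppose Cyrus is a sage.
Then Zara's statement comes out false, contradicting Zara being a sage.
So Cyrus is a fool.
With that fixed, Noor's statement is true, so Noor is a sage.
Consider Farrukh. Suppose Farrukh is a sage.
Then Zara's statement comes out false, contradicting Zara being a sage.
So Farrukh is a fool.
Consider Priya. Suppose Priya is a sage.
Then Farrukh's statement comes out true, contradicting Farrukh being a fool.
So Priya is a fool.
With that fixed, Keanu's statement is true, so Keanu is a sage.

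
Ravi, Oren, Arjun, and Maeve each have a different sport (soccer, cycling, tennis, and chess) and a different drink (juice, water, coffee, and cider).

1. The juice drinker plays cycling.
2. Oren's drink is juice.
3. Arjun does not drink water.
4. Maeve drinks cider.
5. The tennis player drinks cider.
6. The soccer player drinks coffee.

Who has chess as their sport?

With clues 1–2, Oren is impossible for the one with sport chess.
With clues 1–5, Maeve is impossible for the one with sport chess.
With clues 1–6, Arjun is impossible for the one with sport chess.
That leaves Ravi.

Ravi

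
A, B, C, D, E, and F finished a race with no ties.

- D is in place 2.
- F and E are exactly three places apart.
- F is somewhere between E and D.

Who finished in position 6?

E

With clue 1, D is ruled out for place 6.
With clues 1–3, A, B, C, and F are ruled out for place 6.
So place 6 is E.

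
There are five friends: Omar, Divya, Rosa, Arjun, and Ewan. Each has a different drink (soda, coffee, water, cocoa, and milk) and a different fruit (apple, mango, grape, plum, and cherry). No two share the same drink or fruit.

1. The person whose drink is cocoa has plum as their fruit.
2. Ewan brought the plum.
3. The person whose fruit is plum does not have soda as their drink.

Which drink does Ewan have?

With clues 1–2, coffee, milk, soda, and water are impossible for Ewan's drink.
That leaves cocoa.

cocoa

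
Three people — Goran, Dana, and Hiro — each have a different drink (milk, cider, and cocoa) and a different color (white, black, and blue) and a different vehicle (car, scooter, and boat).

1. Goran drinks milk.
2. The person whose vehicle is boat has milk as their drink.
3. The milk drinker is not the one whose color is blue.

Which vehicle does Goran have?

With clues 1–2, car and scooter are impossible for Goran's vehicle.
That leaves boat.

boat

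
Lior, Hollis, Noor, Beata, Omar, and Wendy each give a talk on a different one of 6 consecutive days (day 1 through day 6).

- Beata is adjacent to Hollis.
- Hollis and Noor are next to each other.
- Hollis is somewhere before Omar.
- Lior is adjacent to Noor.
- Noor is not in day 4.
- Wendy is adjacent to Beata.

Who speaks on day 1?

Lior

With clues 1–2, Hollis is ruled out for day 1.
With clues 1–3, Omar is ruled out for day 1.
With clues 1–4, Noor is ruled out for day 1.
With clues 1–6, Beata and Wendy are ruled out for day 1.
So day 1 is Lior.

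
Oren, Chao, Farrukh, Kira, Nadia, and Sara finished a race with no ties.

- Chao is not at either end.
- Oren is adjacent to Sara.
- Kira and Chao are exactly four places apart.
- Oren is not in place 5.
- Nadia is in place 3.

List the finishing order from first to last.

From clue 1: Chao is in {2,3,4,5}.
From clues 1–3: Chao is in {2,5}.
From clues 1–5: Farrukh → place 1, Chao → place 2, Nadia → place 3, Oren → place 4, Sara → place 5, Kira → place 6.

Farrukh, Chao, Nadia, Oren, Sara, Kira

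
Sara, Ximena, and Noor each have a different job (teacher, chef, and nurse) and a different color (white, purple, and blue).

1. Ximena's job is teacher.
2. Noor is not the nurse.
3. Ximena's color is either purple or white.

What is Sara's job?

nurse

Clue 1 rules out teacher for Sara's job.
With clues 1–2, chef is impossible for Sara's job.
That leaves nurse.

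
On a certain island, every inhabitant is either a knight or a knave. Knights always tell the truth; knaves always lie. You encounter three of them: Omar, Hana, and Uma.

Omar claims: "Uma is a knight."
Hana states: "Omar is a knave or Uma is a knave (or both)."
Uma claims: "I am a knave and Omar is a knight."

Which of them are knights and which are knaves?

Omar: knave, Hana: knight, Uma: knave

Consider Omar. Suppose Omar is a knight.
Then whichever role Uma has, Uma's statement has the wrong truth value — contradiction.
So Omar is a knave.
With that fixed, Hana's statement is true, so Hana is a knight.
With that fixed, Uma's statement is false, so Uma is a knave.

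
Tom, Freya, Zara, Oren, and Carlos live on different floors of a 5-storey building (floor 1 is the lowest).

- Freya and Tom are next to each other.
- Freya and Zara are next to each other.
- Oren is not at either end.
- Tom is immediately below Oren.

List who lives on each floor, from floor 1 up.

Zara, Freya, Tom, Oren, Carlos

From clues 1–2: Freya is in {2,3,4}.
From clues 1–3: Freya is in {2,4}.
From clues 1–4: Zara → floor 1, Freya → floor 2, Tom → floor 3, Oren → floor 4, Carlos → floor 5.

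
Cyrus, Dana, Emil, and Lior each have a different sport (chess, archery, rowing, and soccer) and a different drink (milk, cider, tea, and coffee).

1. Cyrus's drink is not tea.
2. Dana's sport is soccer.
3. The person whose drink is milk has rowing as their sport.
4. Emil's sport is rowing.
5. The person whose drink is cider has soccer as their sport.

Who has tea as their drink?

Clue 1 rules out Cyrus for the one with drink tea.
With clues 1–4, Emil is impossible for the one with drink tea.
With clues 1–5, Dana is impossible for the one with drink tea.
That leaves Lior.

Lior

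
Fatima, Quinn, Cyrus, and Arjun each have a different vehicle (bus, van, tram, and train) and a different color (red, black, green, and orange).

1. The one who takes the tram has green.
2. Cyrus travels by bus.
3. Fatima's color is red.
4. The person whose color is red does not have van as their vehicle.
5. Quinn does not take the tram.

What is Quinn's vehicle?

van

With clues 1–2, bus is impossible for Quinn's vehicle.
With clues 1–4, train is impossible for Quinn's vehicle.
With clues 1–5, tram is impossible for Quinn's vehicle.
That leaves van.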